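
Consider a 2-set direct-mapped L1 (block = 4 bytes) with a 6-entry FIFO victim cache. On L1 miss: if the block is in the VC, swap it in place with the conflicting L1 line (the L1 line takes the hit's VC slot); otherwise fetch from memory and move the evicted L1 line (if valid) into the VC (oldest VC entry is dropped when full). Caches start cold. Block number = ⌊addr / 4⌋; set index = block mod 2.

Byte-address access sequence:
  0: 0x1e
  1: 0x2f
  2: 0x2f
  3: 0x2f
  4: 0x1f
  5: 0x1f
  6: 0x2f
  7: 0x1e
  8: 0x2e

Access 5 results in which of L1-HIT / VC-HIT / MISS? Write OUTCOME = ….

OUTCOME = L1-HIT

#0 0x1e→b7/s1 MISS; vc=[]
#1 0x2f→b11/s1 MISS; vc=[7]
#2 0x2f→b11/s1 L1-HIT; vc=[7]
#3 0x2f→b11/s1 L1-HIT; vc=[7]
#4 0x1f→b7/s1 VC-HIT; vc=[11]
#5 0x1f→b7/s1 L1-HIT; vc=[11]
#6 0x2f→b11/s1 VC-HIT; vc=[7]
#7 0x1e→b7/s1 VC-HIT; vc=[11]
#8 0x2e→b11/s1 VC-HIT; vc=[7]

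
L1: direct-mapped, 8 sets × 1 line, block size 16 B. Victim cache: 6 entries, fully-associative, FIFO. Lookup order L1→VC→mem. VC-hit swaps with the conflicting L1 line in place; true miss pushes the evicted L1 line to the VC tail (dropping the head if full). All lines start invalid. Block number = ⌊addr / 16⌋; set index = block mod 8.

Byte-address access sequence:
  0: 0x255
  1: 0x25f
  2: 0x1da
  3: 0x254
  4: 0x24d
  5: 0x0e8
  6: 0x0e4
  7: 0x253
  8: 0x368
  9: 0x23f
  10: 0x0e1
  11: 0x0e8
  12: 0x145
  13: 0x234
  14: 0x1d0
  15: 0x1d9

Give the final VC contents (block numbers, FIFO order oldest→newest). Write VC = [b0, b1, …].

VC = [37, 54, 36]

  [0] addr=0x255 blk=37 s=5: MISS | VC []
  [1] addr=0x25f blk=37 s=5: L1-HIT | VC []
  [2] addr=0x1da blk=29 s=5: MISS | VC [37]
  [3] addr=0x254 blk=37 s=5: VC-HIT | VC [29]
  [4] addr=0x24d blk=36 s=4: MISS | VC [29]
  [5] addr=0xe8 blk=14 s=6: MISS | VC [29]
  [6] addr=0xe4 blk=14 s=6: L1-HIT | VC [29]
  [7] addr=0x253 blk=37 s=5: L1-HIT | VC [29]
  [8] addr=0x368 blk=54 s=6: MISS | VC [29, 14]
  [9] addr=0x23f blk=35 s=3: MISS | VC [29, 14]
  [10] addr=0xe1 blk=14 s=6: VC-HIT | VC [29, 54]
  [11] addr=0xe8 blk=14 s=6: L1-HIT | VC [29, 54]
  [12] addr=0x145 blk=20 s=4: MISS | VC [29, 54, 36]
  [13] addr=0x234 blk=35 s=3: L1-HIT | VC [29, 54, 36]
  [14] addr=0x1d0 blk=29 s=5: VC-HIT | VC [37, 54, 36]
  [15] addr=0x1d9 blk=29 s=5: L1-HIT | VC [37, 54, 36]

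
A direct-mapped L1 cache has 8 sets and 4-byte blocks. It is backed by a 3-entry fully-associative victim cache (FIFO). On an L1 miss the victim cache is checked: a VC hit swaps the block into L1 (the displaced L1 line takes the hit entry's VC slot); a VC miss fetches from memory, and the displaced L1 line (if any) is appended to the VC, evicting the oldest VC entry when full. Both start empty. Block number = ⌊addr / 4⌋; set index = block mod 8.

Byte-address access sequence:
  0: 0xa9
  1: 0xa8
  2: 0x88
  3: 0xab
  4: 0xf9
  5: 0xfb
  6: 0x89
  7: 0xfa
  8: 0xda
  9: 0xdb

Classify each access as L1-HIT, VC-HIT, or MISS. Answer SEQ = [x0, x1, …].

SEQ = [MISS, L1-HIT, MISS, VC-HIT, MISS, L1-HIT, VC-HIT, L1-HIT, MISS, L1-HIT]

  [0] addr=0xa9 blk=42 s=2: MISS | VC []
  [1] addr=0xa8 blk=42 s=2: L1-HIT | VC []
  [2] addr=0x88 blk=34 s=2: MISS | VC [42]
  [3] addr=0xab blk=42 s=2: VC-HIT | VC [34]
  [4] addr=0xf9 blk=62 s=6: MISS | VC [34]
  [5] addr=0xfb blk=62 s=6: L1-HIT | VC [34]
  [6] addr=0x89 blk=34 s=2: VC-HIT | VC [42]
  [7] addr=0xfa blk=62 s=6: L1-HIT | VC [42]
  [8] addr=0xda blk=54 s=6: MISS | VC [42, 62]
  [9] addr=0xdb blk=54 s=6: L1-HIT | VC [42, 62]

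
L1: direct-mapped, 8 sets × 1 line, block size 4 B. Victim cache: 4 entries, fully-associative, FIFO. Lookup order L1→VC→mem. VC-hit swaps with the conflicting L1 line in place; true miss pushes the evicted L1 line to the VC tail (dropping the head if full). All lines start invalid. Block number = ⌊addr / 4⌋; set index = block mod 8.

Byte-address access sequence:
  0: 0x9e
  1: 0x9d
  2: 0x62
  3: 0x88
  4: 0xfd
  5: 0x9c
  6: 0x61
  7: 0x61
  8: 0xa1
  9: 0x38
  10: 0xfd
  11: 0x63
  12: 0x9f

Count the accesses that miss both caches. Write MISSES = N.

  [0] addr=0x9e blk=39 s=7: MISS | VC []
  [1] addr=0x9d blk=39 s=7: L1-HIT | VC []
  [2] addr=0x62 blk=24 s=0: MISS | VC []
  [3] addr=0x88 blk=34 s=2: MISS | VC []
  [4] addr=0xfd blk=63 s=7: MISS | VC [39]
  [5] addr=0x9c blk=39 s=7: VC-HIT | VC [63]
  [6] addr=0x61 blk=24 s=0: L1-HIT | VC [63]
  [7] addr=0x61 blk=24 s=0: L1-HIT | VC [63]
  [8] addr=0xa1 blk=40 s=0: MISS | VC [63, 24]
  [9] addr=0x38 blk=14 s=6: MISS | VC [63, 24]
  [10] addr=0xfd blk=63 s=7: VC-HIT | VC [39, 24]
  [11] addr=0x63 blk=24 s=0: VC-HIT | VC [39, 40]
  [12] addr=0x9f blk=39 s=7: VC-HIT | VC [63, 40]

MISSES = 6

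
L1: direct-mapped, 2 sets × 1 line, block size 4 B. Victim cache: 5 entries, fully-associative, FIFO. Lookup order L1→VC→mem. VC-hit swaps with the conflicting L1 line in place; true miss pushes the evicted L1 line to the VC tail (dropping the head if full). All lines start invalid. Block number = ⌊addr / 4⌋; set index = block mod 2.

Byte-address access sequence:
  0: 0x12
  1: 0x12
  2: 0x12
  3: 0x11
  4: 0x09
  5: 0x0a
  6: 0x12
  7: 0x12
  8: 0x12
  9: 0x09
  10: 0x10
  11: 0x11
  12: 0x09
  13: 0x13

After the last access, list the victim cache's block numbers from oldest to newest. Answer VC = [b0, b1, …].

VC = [2]

  [0] addr=0x12 blk=4 s=0: MISS | VC []
  [1] addr=0x12 blk=4 s=0: L1-HIT | VC []
  [2] addr=0x12 blk=4 s=0: L1-HIT | VC []
  [3] addr=0x11 blk=4 s=0: L1-HIT | VC []
  [4] addr=0x9 blk=2 s=0: MISS | VC [4]
  [5] addr=0xa blk=2 s=0: L1-HIT | VC [4]
  [6] addr=0x12 blk=4 s=0: VC-HIT | VC [2]
  [7] addr=0x12 blk=4 s=0: L1-HIT | VC [2]
  [8] addr=0x12 blk=4 s=0: L1-HIT | VC [2]
  [9] addr=0x9 blk=2 s=0: VC-HIT | VC [4]
  [10] addr=0x10 blk=4 s=0: VC-HIT | VC [2]
  [11] addr=0x11 blk=4 s=0: L1-HIT | VC [2]
  [12] addr=0x9 blk=2 s=0: VC-HIT | VC [4]
  [13] addr=0x13 blk=4 s=0: VC-HIT | VC [2]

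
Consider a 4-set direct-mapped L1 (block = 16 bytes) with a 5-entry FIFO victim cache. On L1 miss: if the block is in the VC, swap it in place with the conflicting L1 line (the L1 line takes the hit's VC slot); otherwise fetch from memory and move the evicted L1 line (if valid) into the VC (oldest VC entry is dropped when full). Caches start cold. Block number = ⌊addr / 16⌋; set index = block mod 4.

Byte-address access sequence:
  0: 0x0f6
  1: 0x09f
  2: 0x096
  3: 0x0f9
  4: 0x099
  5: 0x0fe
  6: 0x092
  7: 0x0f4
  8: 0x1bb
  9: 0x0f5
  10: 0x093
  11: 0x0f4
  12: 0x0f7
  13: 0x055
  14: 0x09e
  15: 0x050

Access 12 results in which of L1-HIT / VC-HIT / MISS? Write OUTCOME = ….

  [0] addr=0xf6 blk=15 s=3: MISS | VC []
  [1] addr=0x9f blk=9 s=1: MISS | VC []
  [2] addr=0x96 blk=9 s=1: L1-HIT | VC []
  [3] addr=0xf9 blk=15 s=3: L1-HIT | VC []
  [4] addr=0x99 blk=9 s=1: L1-HIT | VC []
  [5] addr=0xfe blk=15 s=3: L1-HIT | VC []
  [6] addr=0x92 blk=9 s=1: L1-HIT | VC []
  [7] addr=0xf4 blk=15 s=3: L1-HIT | VC []
  [8] addr=0x1bb blk=27 s=3: MISS | VC [15]
  [9] addr=0xf5 blk=15 s=3: VC-HIT | VC [27]
  [10] addr=0x93 blk=9 s=1: L1-HIT | VC [27]
  [11] addr=0xf4 blk=15 s=3: L1-HIT | VC [27]
  [12] addr=0xf7 blk=15 s=3: L1-HIT | VC [27]
  [13] addr=0x55 blk=5 s=1: MISS | VC [27, 9]
  [14] addr=0x9e blk=9 s=1: VC-HIT | VC [27, 5]
  [15] addr=0x50 blk=5 s=1: VC-HIT | VC [27, 9]

OUTCOME = L1-HIT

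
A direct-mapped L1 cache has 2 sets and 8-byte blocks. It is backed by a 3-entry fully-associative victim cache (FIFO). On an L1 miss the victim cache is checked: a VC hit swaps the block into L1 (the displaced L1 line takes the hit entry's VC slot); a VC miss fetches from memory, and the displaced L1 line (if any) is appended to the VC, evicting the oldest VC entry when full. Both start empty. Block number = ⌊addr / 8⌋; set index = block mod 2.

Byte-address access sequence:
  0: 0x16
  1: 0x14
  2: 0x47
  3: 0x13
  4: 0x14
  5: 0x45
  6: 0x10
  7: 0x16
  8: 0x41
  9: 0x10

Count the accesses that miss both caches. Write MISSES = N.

MISSES = 2

  [0] addr=0x16 blk=2 s=0: MISS | VC []
  [1] addr=0x14 blk=2 s=0: L1-HIT | VC []
  [2] addr=0x47 blk=8 s=0: MISS | VC [2]
  [3] addr=0x13 blk=2 s=0: VC-HIT | VC [8]
  [4] addr=0x14 blk=2 s=0: L1-HIT | VC [8]
  [5] addr=0x45 blk=8 s=0: VC-HIT | VC [2]
  [6] addr=0x10 blk=2 s=0: VC-HIT | VC [8]
  [7] addr=0x16 blk=2 s=0: L1-HIT | VC [8]
  [8] addr=0x41 blk=8 s=0: VC-HIT | VC [2]
  [9] addr=0x10 blk=2 s=0: VC-HIT | VC [8]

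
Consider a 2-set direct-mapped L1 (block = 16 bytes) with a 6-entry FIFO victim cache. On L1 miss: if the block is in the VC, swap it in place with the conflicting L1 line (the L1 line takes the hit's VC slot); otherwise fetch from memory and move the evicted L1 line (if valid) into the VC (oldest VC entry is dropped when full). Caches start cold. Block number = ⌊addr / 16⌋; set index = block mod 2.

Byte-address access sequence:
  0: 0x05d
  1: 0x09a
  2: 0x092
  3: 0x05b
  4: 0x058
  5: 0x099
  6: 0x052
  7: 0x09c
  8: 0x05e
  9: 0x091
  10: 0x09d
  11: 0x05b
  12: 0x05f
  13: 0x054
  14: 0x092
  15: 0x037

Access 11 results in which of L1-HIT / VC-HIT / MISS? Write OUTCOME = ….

OUTCOME = VC-HIT

  [0] addr=0x5d blk=5 s=1: MISS | VC []
  [1] addr=0x9a blk=9 s=1: MISS | VC [5]
  [2] addr=0x92 blk=9 s=1: L1-HIT | VC [5]
  [3] addr=0x5b blk=5 s=1: VC-HIT | VC [9]
  [4] addr=0x58 blk=5 s=1: L1-HIT | VC [9]
  [5] addr=0x99 blk=9 s=1: VC-HIT | VC [5]
  [6] addr=0x52 blk=5 s=1: VC-HIT | VC [9]
  [7] addr=0x9c blk=9 s=1: VC-HIT | VC [5]
  [8] addr=0x5e blk=5 s=1: VC-HIT | VC [9]
  [9] addr=0x91 blk=9 s=1: VC-HIT | VC [5]
  [10] addr=0x9d blk=9 s=1: L1-HIT | VC [5]
  [11] addr=0x5b blk=5 s=1: VC-HIT | VC [9]
  [12] addr=0x5f blk=5 s=1: L1-HIT | VC [9]
  [13] addr=0x54 blk=5 s=1: L1-HIT | VC [9]
  [14] addr=0x92 blk=9 s=1: VC-HIT | VC [5]
  [15] addr=0x37 blk=3 s=1: MISS | VC [5, 9]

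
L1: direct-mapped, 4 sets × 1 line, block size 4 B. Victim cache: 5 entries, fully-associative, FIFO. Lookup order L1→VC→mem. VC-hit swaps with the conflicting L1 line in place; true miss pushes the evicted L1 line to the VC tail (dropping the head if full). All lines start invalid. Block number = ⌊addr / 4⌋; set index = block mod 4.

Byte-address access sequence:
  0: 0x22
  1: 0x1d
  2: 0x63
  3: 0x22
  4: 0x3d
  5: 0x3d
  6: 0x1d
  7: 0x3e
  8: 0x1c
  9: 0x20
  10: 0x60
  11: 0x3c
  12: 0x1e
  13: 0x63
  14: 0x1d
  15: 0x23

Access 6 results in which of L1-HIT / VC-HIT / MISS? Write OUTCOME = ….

OUTCOME = VC-HIT

  [0] addr=0x22 blk=8 s=0: MISS | VC []
  [1] addr=0x1d blk=7 s=3: MISS | VC []
  [2] addr=0x63 blk=24 s=0: MISS | VC [8]
  [3] addr=0x22 blk=8 s=0: VC-HIT | VC [24]
  [4] addr=0x3d blk=15 s=3: MISS | VC [24, 7]
  [5] addr=0x3d blk=15 s=3: L1-HIT | VC [24, 7]
  [6] addr=0x1d blk=7 s=3: VC-HIT | VC [24, 15]
  [7] addr=0x3e blk=15 s=3: VC-HIT | VC [24, 7]
  [8] addr=0x1c blk=7 s=3: VC-HIT | VC [24, 15]
  [9] addr=0x20 blk=8 s=0: L1-HIT | VC [24, 15]
  [10] addr=0x60 blk=24 s=0: VC-HIT | VC [8, 15]
  [11] addr=0x3c blk=15 s=3: VC-HIT | VC [8, 7]
  [12] addr=0x1e blk=7 s=3: VC-HIT | VC [8, 15]
  [13] addr=0x63 blk=24 s=0: L1-HIT | VC [8, 15]
  [14] addr=0x1d blk=7 s=3: L1-HIT | VC [8, 15]
  [15] addr=0x23 blk=8 s=0: VC-HIT | VC [24, 15]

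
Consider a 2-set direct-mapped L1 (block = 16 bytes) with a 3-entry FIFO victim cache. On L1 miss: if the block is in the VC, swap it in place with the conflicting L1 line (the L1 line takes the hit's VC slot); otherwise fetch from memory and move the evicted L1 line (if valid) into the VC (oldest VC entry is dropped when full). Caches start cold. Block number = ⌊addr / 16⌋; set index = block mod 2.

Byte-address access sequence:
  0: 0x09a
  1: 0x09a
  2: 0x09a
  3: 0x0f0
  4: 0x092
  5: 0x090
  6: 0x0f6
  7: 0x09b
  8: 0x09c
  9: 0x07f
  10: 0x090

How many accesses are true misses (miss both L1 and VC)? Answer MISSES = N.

  [0] addr=0x9a blk=9 s=1: MISS | VC []
  [1] addr=0x9a blk=9 s=1: L1-HIT | VC []
  [2] addr=0x9a blk=9 s=1: L1-HIT | VC []
  [3] addr=0xf0 blk=15 s=1: MISS | VC [9]
  [4] addr=0x92 blk=9 s=1: VC-HIT | VC [15]
  [5] addr=0x90 blk=9 s=1: L1-HIT | VC [15]
  [6] addr=0xf6 blk=15 s=1: VC-HIT | VC [9]
  [7] addr=0x9b blk=9 s=1: VC-HIT | VC [15]
  [8] addr=0x9c blk=9 s=1: L1-HIT | VC [15]
  [9] addr=0x7f blk=7 s=1: MISS | VC [15, 9]
  [10] addr=0x90 blk=9 s=1: VC-HIT | VC [15, 7]

MISSES = 3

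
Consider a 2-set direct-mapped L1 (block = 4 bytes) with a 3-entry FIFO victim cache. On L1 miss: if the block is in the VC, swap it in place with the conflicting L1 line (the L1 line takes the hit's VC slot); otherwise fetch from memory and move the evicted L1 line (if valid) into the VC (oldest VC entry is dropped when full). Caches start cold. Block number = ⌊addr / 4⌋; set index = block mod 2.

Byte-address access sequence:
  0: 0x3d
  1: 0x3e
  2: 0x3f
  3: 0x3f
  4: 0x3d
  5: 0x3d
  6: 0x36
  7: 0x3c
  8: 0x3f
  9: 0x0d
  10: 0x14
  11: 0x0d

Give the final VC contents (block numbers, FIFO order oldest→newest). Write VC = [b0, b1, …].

VC = [13, 15, 5]

0: 0x3d (blk 15, set 1) → MISS  vc=[]
1: 0x3e (blk 15, set 1) → L1-HIT  vc=[]
2: 0x3f (blk 15, set 1) → L1-HIT  vc=[]
3: 0x3f (blk 15, set 1) → L1-HIT  vc=[]
4: 0x3d (blk 15, set 1) → L1-HIT  vc=[]
5: 0x3d (blk 15, set 1) → L1-HIT  vc=[]
6: 0x36 (blk 13, set 1) → MISS  vc=[15]
7: 0x3c (blk 15, set 1) → VC-HIT  vc=[13]
8: 0x3f (blk 15, set 1) → L1-HIT  vc=[13]
9: 0xd (blk 3, set 1) → MISS  vc=[13, 15]
10: 0x14 (blk 5, set 1) → MISS  vc=[13, 15, 3]
11: 0xd (blk 3, set 1) → VC-HIT  vc=[13, 15, 5]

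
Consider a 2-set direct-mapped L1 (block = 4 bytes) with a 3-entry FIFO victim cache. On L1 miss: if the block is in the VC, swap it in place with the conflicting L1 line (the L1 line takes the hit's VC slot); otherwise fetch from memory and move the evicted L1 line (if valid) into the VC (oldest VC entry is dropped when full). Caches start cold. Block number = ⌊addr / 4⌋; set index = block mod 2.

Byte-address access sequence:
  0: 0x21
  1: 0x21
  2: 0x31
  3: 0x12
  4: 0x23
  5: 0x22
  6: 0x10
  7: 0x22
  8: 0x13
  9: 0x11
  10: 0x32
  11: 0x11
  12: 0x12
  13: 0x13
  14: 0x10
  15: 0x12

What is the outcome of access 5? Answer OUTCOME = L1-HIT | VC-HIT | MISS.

OUTCOME = L1-HIT

  [0] addr=0x21 blk=8 s=0: MISS | VC []
  [1] addr=0x21 blk=8 s=0: L1-HIT | VC []
  [2] addr=0x31 blk=12 s=0: MISS | VC [8]
  [3] addr=0x12 blk=4 s=0: MISS | VC [8, 12]
  [4] addr=0x23 blk=8 s=0: VC-HIT | VC [4, 12]
  [5] addr=0x22 blk=8 s=0: L1-HIT | VC [4, 12]
  [6] addr=0x10 blk=4 s=0: VC-HIT | VC [8, 12]
  [7] addr=0x22 blk=8 s=0: VC-HIT | VC [4, 12]
  [8] addr=0x13 blk=4 s=0: VC-HIT | VC [8, 12]
  [9] addr=0x11 blk=4 s=0: L1-HIT | VC [8, 12]
  [10] addr=0x32 blk=12 s=0: VC-HIT | VC [8, 4]
  [11] addr=0x11 blk=4 s=0: VC-HIT | VC [8, 12]
  [12] addr=0x12 blk=4 s=0: L1-HIT | VC [8, 12]
  [13] addr=0x13 blk=4 s=0: L1-HIT | VC [8, 12]
  [14] addr=0x10 blk=4 s=0: L1-HIT | VC [8, 12]
  [15] addr=0x12 blk=4 s=0: L1-HIT | VC [8, 12]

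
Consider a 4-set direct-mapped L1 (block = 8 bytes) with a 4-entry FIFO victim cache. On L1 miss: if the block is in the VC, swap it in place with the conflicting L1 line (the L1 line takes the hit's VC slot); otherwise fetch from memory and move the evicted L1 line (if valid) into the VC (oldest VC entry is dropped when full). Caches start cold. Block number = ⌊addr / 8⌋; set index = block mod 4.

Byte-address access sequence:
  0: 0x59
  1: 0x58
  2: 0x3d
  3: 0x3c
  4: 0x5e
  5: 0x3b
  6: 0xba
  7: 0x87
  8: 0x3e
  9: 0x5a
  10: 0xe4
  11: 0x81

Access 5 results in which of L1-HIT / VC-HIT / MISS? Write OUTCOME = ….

OUTCOME = VC-HIT

0: 0x59 (blk 11, set 3) → MISS  vc=[]
1: 0x58 (blk 11, set 3) → L1-HIT  vc=[]
2: 0x3d (blk 7, set 3) → MISS  vc=[11]
3: 0x3c (blk 7, set 3) → L1-HIT  vc=[11]
4: 0x5e (blk 11, set 3) → VC-HIT  vc=[7]
5: 0x3b (blk 7, set 3) → VC-HIT  vc=[11]
6: 0xba (blk 23, set 3) → MISS  vc=[11, 7]
7: 0x87 (blk 16, set 0) → MISS  vc=[11, 7]
8: 0x3e (blk 7, set 3) → VC-HIT  vc=[11, 23]
9: 0x5a (blk 11, set 3) → VC-HIT  vc=[7, 23]
10: 0xe4 (blk 28, set 0) → MISS  vc=[7, 23, 16]
11: 0x81 (blk 16, set 0) → VC-HIT  vc=[7, 23, 28]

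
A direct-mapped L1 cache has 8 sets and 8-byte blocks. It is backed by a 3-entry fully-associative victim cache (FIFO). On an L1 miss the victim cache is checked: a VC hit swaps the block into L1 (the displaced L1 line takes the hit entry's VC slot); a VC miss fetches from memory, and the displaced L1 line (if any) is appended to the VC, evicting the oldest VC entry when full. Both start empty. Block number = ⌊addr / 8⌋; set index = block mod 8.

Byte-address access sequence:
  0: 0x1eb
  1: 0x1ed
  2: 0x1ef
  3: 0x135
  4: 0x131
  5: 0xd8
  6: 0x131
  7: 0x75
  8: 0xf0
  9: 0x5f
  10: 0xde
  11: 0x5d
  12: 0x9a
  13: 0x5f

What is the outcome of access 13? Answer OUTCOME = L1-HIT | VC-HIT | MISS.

OUTCOME = VC-HIT

0: 0x1eb (blk 61, set 5) → MISS  vc=[]
1: 0x1ed (blk 61, set 5) → L1-HIT  vc=[]
2: 0x1ef (blk 61, set 5) → L1-HIT  vc=[]
3: 0x135 (blk 38, set 6) → MISS  vc=[]
4: 0x131 (blk 38, set 6) → L1-HIT  vc=[]
5: 0xd8 (blk 27, set 3) → MISS  vc=[]
6: 0x131 (blk 38, set 6) → L1-HIT  vc=[]
7: 0x75 (blk 14, set 6) → MISS  vc=[38]
8: 0xf0 (blk 30, set 6) → MISS  vc=[38, 14]
9: 0x5f (blk 11, set 3) → MISS  vc=[38, 14, 27]
10: 0xde (blk 27, set 3) → VC-HIT  vc=[38, 14, 11]
11: 0x5d (blk 11, set 3) → VC-HIT  vc=[38, 14, 27]
12: 0x9a (blk 19, set 3) → MISS  vc=[14, 27, 11]
13: 0x5f (blk 11, set 3) → VC-HIT  vc=[14, 27, 19]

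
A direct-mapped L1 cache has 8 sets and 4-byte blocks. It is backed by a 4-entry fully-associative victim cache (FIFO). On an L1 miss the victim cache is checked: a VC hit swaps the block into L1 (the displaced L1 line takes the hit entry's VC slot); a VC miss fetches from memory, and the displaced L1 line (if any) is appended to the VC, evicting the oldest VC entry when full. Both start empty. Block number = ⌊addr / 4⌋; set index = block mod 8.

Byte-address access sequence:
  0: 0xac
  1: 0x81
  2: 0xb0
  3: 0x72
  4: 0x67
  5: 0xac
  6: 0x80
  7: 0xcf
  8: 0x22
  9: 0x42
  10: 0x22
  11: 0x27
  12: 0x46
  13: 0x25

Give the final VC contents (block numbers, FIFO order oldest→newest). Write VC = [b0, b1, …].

VC = [32, 16, 25, 17]

  [0] addr=0xac blk=43 s=3: MISS | VC []
  [1] addr=0x81 blk=32 s=0: MISS | VC []
  [2] addr=0xb0 blk=44 s=4: MISS | VC []
  [3] addr=0x72 blk=28 s=4: MISS | VC [44]
  [4] addr=0x67 blk=25 s=1: MISS | VC [44]
  [5] addr=0xac blk=43 s=3: L1-HIT | VC [44]
  [6] addr=0x80 blk=32 s=0: L1-HIT | VC [44]
  [7] addr=0xcf blk=51 s=3: MISS | VC [44, 43]
  [8] addr=0x22 blk=8 s=0: MISS | VC [44, 43, 32]
  [9] addr=0x42 blk=16 s=0: MISS | VC [44, 43, 32, 8]
  [10] addr=0x22 blk=8 s=0: VC-HIT | VC [44, 43, 32, 16]
  [11] addr=0x27 blk=9 s=1: MISS | VC [43, 32, 16, 25]
  [12] addr=0x46 blk=17 s=1: MISS | VC [32, 16, 25, 9]
  [13] addr=0x25 blk=9 s=1: VC-HIT | VC [32, 16, 25, 17]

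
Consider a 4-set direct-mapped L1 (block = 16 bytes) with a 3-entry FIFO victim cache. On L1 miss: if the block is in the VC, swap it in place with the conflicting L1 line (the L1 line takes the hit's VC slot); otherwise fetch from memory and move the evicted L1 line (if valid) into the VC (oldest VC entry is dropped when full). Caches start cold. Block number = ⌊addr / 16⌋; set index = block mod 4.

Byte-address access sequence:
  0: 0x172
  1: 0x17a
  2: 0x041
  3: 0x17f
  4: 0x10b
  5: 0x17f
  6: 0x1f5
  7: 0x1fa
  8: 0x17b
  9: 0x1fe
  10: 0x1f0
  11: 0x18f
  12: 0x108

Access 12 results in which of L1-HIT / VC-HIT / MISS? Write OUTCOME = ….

0: 0x172 (blk 23, set 3) → MISS  vc=[]
1: 0x17a (blk 23, set 3) → L1-HIT  vc=[]
2: 0x41 (blk 4, set 0) → MISS  vc=[]
3: 0x17f (blk 23, set 3) → L1-HIT  vc=[]
4: 0x10b (blk 16, set 0) → MISS  vc=[4]
5: 0x17f (blk 23, set 3) → L1-HIT  vc=[4]
6: 0x1f5 (blk 31, set 3) → MISS  vc=[4, 23]
7: 0x1fa (blk 31, set 3) → L1-HIT  vc=[4, 23]
8: 0x17b (blk 23, set 3) → VC-HIT  vc=[4, 31]
9: 0x1fe (blk 31, set 3) → VC-HIT  vc=[4, 23]
10: 0x1f0 (blk 31, set 3) → L1-HIT  vc=[4, 23]
11: 0x18f (blk 24, set 0) → MISS  vc=[4, 23, 16]
12: 0x108 (blk 16, set 0) → VC-HIT  vc=[4, 23, 24]

OUTCOME = VC-HIT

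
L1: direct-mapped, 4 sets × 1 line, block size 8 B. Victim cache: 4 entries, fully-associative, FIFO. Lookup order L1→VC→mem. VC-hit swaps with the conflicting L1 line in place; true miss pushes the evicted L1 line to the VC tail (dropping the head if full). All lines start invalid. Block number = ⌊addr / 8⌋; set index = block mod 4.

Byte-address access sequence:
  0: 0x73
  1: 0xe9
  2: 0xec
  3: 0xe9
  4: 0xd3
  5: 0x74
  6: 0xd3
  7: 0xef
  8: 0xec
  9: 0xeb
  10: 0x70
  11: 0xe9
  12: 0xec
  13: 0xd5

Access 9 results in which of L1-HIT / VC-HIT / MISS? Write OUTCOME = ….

OUTCOME = L1-HIT

0: 0x73 (blk 14, set 2) → MISS  vc=[]
1: 0xe9 (blk 29, set 1) → MISS  vc=[]
2: 0xec (blk 29, set 1) → L1-HIT  vc=[]
3: 0xe9 (blk 29, set 1) → L1-HIT  vc=[]
4: 0xd3 (blk 26, set 2) → MISS  vc=[14]
5: 0x74 (blk 14, set 2) → VC-HIT  vc=[26]
6: 0xd3 (blk 26, set 2) → VC-HIT  vc=[14]
7: 0xef (blk 29, set 1) → L1-HIT  vc=[14]
8: 0xec (blk 29, set 1) → L1-HIT  vc=[14]
9: 0xeb (blk 29, set 1) → L1-HIT  vc=[14]
10: 0x70 (blk 14, set 2) → VC-HIT  vc=[26]
11: 0xe9 (blk 29, set 1) → L1-HIT  vc=[26]
12: 0xec (blk 29, set 1) → L1-HIT  vc=[26]
13: 0xd5 (blk 26, set 2) → VC-HIT  vc=[14]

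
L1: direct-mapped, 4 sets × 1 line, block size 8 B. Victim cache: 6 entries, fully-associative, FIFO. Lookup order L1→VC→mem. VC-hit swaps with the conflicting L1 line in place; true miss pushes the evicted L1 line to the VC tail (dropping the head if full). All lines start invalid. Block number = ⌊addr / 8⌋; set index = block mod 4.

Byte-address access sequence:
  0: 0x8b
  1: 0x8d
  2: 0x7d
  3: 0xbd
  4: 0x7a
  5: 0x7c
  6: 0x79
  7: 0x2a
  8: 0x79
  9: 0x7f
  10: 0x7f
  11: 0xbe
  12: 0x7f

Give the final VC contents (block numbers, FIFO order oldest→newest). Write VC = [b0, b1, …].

VC = [23, 17]

0: 0x8b (blk 17, set 1) → MISS  vc=[]
1: 0x8d (blk 17, set 1) → L1-HIT  vc=[]
2: 0x7d (blk 15, set 3) → MISS  vc=[]
3: 0xbd (blk 23, set 3) → MISS  vc=[15]
4: 0x7a (blk 15, set 3) → VC-HIT  vc=[23]
5: 0x7c (blk 15, set 3) → L1-HIT  vc=[23]
6: 0x79 (blk 15, set 3) → L1-HIT  vc=[23]
7: 0x2a (blk 5, set 1) → MISS  vc=[23, 17]
8: 0x79 (blk 15, set 3) → L1-HIT  vc=[23, 17]
9: 0x7f (blk 15, set 3) → L1-HIT  vc=[23, 17]
10: 0x7f (blk 15, set 3) → L1-HIT  vc=[23, 17]
11: 0xbe (blk 23, set 3) → VC-HIT  vc=[15, 17]
12: 0x7f (blk 15, set 3) → VC-HIT  vc=[23, 17]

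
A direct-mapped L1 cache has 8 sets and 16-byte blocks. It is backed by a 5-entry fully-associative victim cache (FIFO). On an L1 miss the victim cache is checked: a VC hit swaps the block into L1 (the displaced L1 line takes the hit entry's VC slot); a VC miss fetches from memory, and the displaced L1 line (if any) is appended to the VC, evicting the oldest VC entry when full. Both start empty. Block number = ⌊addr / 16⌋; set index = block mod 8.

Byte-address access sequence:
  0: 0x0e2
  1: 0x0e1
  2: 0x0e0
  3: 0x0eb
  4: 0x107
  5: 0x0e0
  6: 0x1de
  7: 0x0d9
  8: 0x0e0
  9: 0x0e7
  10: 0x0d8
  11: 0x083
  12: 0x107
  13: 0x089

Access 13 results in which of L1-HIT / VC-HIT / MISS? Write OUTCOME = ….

0: 0xe2 (blk 14, set 6) → MISS  vc=[]
1: 0xe1 (blk 14, set 6) → L1-HIT  vc=[]
2: 0xe0 (blk 14, set 6) → L1-HIT  vc=[]
3: 0xeb (blk 14, set 6) → L1-HIT  vc=[]
4: 0x107 (blk 16, set 0) → MISS  vc=[]
5: 0xe0 (blk 14, set 6) → L1-HIT  vc=[]
6: 0x1de (blk 29, set 5) → MISS  vc=[]
7: 0xd9 (blk 13, set 5) → MISS  vc=[29]
8: 0xe0 (blk 14, set 6) → L1-HIT  vc=[29]
9: 0xe7 (blk 14, set 6) → L1-HIT  vc=[29]
10: 0xd8 (blk 13, set 5) → L1-HIT  vc=[29]
11: 0x83 (blk 8, set 0) → MISS  vc=[29, 16]
12: 0x107 (blk 16, set 0) → VC-HIT  vc=[29, 8]
13: 0x89 (blk 8, set 0) → VC-HIT  vc=[29, 16]

OUTCOME = VC-HIT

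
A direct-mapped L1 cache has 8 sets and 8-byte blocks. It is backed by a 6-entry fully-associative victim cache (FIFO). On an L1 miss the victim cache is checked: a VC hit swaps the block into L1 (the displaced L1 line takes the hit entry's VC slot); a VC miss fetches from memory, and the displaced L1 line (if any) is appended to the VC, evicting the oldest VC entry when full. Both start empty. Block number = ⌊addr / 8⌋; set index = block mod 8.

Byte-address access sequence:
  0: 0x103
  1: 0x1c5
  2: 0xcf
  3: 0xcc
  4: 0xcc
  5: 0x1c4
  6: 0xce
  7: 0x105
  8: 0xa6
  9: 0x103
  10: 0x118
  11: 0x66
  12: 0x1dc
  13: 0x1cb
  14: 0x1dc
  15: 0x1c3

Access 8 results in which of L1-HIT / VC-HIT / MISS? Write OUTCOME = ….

#0 0x103→b32/s0 MISS; vc=[]
#1 0x1c5→b56/s0 MISS; vc=[32]
#2 0xcf→b25/s1 MISS; vc=[32]
#3 0xcc→b25/s1 L1-HIT; vc=[32]
#4 0xcc→b25/s1 L1-HIT; vc=[32]
#5 0x1c4→b56/s0 L1-HIT; vc=[32]
#6 0xce→b25/s1 L1-HIT; vc=[32]
#7 0x105→b32/s0 VC-HIT; vc=[56]
#8 0xa6→b20/s4 MISS; vc=[56]
#9 0x103→b32/s0 L1-HIT; vc=[56]
#10 0x118→b35/s3 MISS; vc=[56]
#11 0x66→b12/s4 MISS; vc=[56,20]
#12 0x1dc→b59/s3 MISS; vc=[56,20,35]
#13 0x1cb→b57/s1 MISS; vc=[56,20,35,25]
#14 0x1dc→b59/s3 L1-HIT; vc=[56,20,35,25]
#15 0x1c3→b56/s0 VC-HIT; vc=[32,20,35,25]

OUTCOME = MISS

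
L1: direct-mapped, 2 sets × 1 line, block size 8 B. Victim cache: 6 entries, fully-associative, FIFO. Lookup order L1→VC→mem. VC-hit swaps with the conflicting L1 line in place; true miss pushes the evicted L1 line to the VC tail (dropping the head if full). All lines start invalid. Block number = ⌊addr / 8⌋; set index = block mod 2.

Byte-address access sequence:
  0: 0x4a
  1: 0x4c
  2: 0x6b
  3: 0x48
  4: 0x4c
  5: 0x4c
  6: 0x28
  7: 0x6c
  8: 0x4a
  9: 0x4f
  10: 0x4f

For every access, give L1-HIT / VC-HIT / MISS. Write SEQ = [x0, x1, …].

0: 0x4a (blk 9, set 1) → MISS  vc=[]
1: 0x4c (blk 9, set 1) → L1-HIT  vc=[]
2: 0x6b (blk 13, set 1) → MISS  vc=[9]
3: 0x48 (blk 9, set 1) → VC-HIT  vc=[13]
4: 0x4c (blk 9, set 1) → L1-HIT  vc=[13]
5: 0x4c (blk 9, set 1) → L1-HIT  vc=[13]
6: 0x28 (blk 5, set 1) → MISS  vc=[13, 9]
7: 0x6c (blk 13, set 1) → VC-HIT  vc=[5, 9]
8: 0x4a (blk 9, set 1) → VC-HIT  vc=[5, 13]
9: 0x4f (blk 9, set 1) → L1-HIT  vc=[5, 13]
10: 0x4f (blk 9, set 1) → L1-HIT  vc=[5, 13]

SEQ = [MISS, L1-HIT, MISS, VC-HIT, L1-HIT, L1-HIT, MISS, VC-HIT, VC-HIT, L1-HIT, L1-HIT]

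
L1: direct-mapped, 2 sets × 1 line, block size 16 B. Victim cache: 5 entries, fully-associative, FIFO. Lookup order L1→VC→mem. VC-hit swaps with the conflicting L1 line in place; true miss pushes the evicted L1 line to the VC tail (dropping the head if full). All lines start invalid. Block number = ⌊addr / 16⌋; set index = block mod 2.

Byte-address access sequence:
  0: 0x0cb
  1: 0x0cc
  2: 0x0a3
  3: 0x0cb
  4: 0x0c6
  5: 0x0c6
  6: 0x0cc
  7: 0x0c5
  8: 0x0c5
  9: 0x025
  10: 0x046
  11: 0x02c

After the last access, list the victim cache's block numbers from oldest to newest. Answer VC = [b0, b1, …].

VC = [10, 12, 4]

0: 0xcb (blk 12, set 0) → MISS  vc=[]
1: 0xcc (blk 12, set 0) → L1-HIT  vc=[]
2: 0xa3 (blk 10, set 0) → MISS  vc=[12]
3: 0xcb (blk 12, set 0) → VC-HIT  vc=[10]
4: 0xc6 (blk 12, set 0) → L1-HIT  vc=[10]
5: 0xc6 (blk 12, set 0) → L1-HIT  vc=[10]
6: 0xcc (blk 12, set 0) → L1-HIT  vc=[10]
7: 0xc5 (blk 12, set 0) → L1-HIT  vc=[10]
8: 0xc5 (blk 12, set 0) → L1-HIT  vc=[10]
9: 0x25 (blk 2, set 0) → MISS  vc=[10, 12]
10: 0x46 (blk 4, set 0) → MISS  vc=[10, 12, 2]
11: 0x2c (blk 2, set 0) → VC-HIT  vc=[10, 12, 4]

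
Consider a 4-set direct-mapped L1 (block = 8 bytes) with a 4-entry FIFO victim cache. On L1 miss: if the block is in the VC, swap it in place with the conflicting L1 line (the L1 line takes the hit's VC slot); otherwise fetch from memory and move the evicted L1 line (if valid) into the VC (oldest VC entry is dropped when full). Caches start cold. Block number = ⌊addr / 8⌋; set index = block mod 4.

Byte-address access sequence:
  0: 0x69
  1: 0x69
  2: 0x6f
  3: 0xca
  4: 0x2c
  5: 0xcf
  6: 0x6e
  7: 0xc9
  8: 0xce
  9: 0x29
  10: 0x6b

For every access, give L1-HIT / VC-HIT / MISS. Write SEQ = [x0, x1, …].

#0 0x69→b13/s1 MISS; vc=[]
#1 0x69→b13/s1 L1-HIT; vc=[]
#2 0x6f→b13/s1 L1-HIT; vc=[]
#3 0xca→b25/s1 MISS; vc=[13]
#4 0x2c→b5/s1 MISS; vc=[13,25]
#5 0xcf→b25/s1 VC-HIT; vc=[13,5]
#6 0x6e→b13/s1 VC-HIT; vc=[25,5]
#7 0xc9→b25/s1 VC-HIT; vc=[13,5]
#8 0xce→b25/s1 L1-HIT; vc=[13,5]
#9 0x29→b5/s1 VC-HIT; vc=[13,25]
#10 0x6b→b13/s1 VC-HIT; vc=[5,25]

SEQ = [MISS, L1-HIT, L1-HIT, MISS, MISS, VC-HIT, VC-HIT, VC-HIT, L1-HIT, VC-HIT, VC-HIT]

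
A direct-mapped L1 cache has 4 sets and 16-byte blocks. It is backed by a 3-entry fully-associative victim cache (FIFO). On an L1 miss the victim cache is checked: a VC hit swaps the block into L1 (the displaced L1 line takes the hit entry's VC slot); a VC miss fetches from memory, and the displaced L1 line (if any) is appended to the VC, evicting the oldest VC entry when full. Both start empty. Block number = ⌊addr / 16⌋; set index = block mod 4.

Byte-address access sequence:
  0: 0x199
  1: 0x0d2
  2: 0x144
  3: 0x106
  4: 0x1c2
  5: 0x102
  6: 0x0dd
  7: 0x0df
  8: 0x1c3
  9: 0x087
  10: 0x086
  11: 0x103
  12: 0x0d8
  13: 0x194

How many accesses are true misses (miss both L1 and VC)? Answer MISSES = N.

#0 0x199→b25/s1 MISS; vc=[]
#1 0xd2→b13/s1 MISS; vc=[25]
#2 0x144→b20/s0 MISS; vc=[25]
#3 0x106→b16/s0 MISS; vc=[25,20]
#4 0x1c2→b28/s0 MISS; vc=[25,20,16]
#5 0x102→b16/s0 VC-HIT; vc=[25,20,28]
#6 0xdd→b13/s1 L1-HIT; vc=[25,20,28]
#7 0xdf→b13/s1 L1-HIT; vc=[25,20,28]
#8 0x1c3→b28/s0 VC-HIT; vc=[25,20,16]
#9 0x87→b8/s0 MISS; vc=[20,16,28]
#10 0x86→b8/s0 L1-HIT; vc=[20,16,28]
#11 0x103→b16/s0 VC-HIT; vc=[20,8,28]
#12 0xd8→b13/s1 L1-HIT; vc=[20,8,28]
#13 0x194→b25/s1 MISS; vc=[8,28,13]

MISSES = 7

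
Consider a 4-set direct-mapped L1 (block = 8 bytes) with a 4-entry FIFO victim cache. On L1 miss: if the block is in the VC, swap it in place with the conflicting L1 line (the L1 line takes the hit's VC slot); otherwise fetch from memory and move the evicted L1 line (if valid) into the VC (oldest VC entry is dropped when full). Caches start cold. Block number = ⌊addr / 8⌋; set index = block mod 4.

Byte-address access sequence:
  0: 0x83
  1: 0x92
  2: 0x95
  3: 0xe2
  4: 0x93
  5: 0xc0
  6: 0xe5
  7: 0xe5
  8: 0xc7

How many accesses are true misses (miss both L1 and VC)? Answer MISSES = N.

MISSES = 4

#0 0x83→b16/s0 MISS; vc=[]
#1 0x92→b18/s2 MISS; vc=[]
#2 0x95→b18/s2 L1-HIT; vc=[]
#3 0xe2→b28/s0 MISS; vc=[16]
#4 0x93→b18/s2 L1-HIT; vc=[16]
#5 0xc0→b24/s0 MISS; vc=[16,28]
#6 0xe5→b28/s0 VC-HIT; vc=[16,24]
#7 0xe5→b28/s0 L1-HIT; vc=[16,24]
#8 0xc7→b24/s0 VC-HIT; vc=[16,28]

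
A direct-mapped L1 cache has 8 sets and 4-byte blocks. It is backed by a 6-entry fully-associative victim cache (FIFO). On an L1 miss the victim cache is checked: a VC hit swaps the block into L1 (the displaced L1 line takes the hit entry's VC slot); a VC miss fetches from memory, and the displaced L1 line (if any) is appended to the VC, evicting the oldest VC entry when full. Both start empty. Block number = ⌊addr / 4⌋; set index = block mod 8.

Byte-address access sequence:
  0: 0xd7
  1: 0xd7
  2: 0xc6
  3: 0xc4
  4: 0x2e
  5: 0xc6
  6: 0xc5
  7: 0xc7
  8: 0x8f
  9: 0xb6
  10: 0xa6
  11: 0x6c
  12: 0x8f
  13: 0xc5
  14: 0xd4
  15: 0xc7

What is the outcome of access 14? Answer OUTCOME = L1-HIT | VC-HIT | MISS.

  [0] addr=0xd7 blk=53 s=5: MISS | VC []
  [1] addr=0xd7 blk=53 s=5: L1-HIT | VC []
  [2] addr=0xc6 blk=49 s=1: MISS | VC []
  [3] addr=0xc4 blk=49 s=1: L1-HIT | VC []
  [4] addr=0x2e blk=11 s=3: MISS | VC []
  [5] addr=0xc6 blk=49 s=1: L1-HIT | VC []
  [6] addr=0xc5 blk=49 s=1: L1-HIT | VC []
  [7] addr=0xc7 blk=49 s=1: L1-HIT | VC []
  [8] addr=0x8f blk=35 s=3: MISS | VC [11]
  [9] addr=0xb6 blk=45 s=5: MISS | VC [11, 53]
  [10] addr=0xa6 blk=41 s=1: MISS | VC [11, 53, 49]
  [11] addr=0x6c blk=27 s=3: MISS | VC [11, 53, 49, 35]
  [12] addr=0x8f blk=35 s=3: VC-HIT | VC [11, 53, 49, 27]
  [13] addr=0xc5 blk=49 s=1: VC-HIT | VC [11, 53, 41, 27]
  [14] addr=0xd4 blk=53 s=5: VC-HIT | VC [11, 45, 41, 27]
  [15] addr=0xc7 blk=49 s=1: L1-HIT | VC [11, 45, 41, 27]

OUTCOME = VC-HIT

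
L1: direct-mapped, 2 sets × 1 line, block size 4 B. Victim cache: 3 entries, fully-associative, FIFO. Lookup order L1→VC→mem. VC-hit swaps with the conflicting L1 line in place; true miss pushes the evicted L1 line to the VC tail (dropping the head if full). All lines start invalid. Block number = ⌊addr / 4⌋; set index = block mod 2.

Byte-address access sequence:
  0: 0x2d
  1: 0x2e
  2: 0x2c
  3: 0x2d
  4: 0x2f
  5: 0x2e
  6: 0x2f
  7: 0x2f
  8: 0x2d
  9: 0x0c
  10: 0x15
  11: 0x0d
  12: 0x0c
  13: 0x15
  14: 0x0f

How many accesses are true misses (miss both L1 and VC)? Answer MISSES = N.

#0 0x2d→b11/s1 MISS; vc=[]
#1 0x2e→b11/s1 L1-HIT; vc=[]
#2 0x2c→b11/s1 L1-HIT; vc=[]
#3 0x2d→b11/s1 L1-HIT; vc=[]
#4 0x2f→b11/s1 L1-HIT; vc=[]
#5 0x2e→b11/s1 L1-HIT; vc=[]
#6 0x2f→b11/s1 L1-HIT; vc=[]
#7 0x2f→b11/s1 L1-HIT; vc=[]
#8 0x2d→b11/s1 L1-HIT; vc=[]
#9 0xc→b3/s1 MISS; vc=[11]
#10 0x15→b5/s1 MISS; vc=[11,3]
#11 0xd→b3/s1 VC-HIT; vc=[11,5]
#12 0xc→b3/s1 L1-HIT; vc=[11,5]
#13 0x15→b5/s1 VC-HIT; vc=[11,3]
#14 0xf→b3/s1 VC-HIT; vc=[11,5]

MISSES = 3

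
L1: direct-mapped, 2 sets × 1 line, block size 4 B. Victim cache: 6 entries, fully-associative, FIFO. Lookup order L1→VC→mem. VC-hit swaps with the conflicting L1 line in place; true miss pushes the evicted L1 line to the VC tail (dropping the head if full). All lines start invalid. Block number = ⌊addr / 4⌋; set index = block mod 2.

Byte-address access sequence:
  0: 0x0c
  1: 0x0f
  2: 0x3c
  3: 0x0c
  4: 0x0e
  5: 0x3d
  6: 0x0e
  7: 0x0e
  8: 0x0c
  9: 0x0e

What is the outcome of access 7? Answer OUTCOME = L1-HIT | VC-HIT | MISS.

  [0] addr=0xc blk=3 s=1: MISS | VC []
  [1] addr=0xf blk=3 s=1: L1-HIT | VC []
  [2] addr=0x3c blk=15 s=1: MISS | VC [3]
  [3] addr=0xc blk=3 s=1: VC-HIT | VC [15]
  [4] addr=0xe blk=3 s=1: L1-HIT | VC [15]
  [5] addr=0x3d blk=15 s=1: VC-HIT | VC [3]
  [6] addr=0xe blk=3 s=1: VC-HIT | VC [15]
  [7] addr=0xe blk=3 s=1: L1-HIT | VC [15]
  [8] addr=0xc blk=3 s=1: L1-HIT | VC [15]
  [9] addr=0xe blk=3 s=1: L1-HIT | VC [15]

OUTCOME = L1-HIT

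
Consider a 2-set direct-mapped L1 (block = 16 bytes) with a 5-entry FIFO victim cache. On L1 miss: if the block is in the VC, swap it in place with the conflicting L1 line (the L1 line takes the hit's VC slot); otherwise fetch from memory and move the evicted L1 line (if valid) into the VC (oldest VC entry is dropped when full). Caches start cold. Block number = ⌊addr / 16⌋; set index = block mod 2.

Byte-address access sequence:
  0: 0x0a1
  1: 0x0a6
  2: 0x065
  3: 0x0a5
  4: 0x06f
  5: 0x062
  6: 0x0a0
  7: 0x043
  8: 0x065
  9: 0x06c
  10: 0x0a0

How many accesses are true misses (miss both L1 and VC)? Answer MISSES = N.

  [0] addr=0xa1 blk=10 s=0: MISS | VC []
  [1] addr=0xa6 blk=10 s=0: L1-HIT | VC []
  [2] addr=0x65 blk=6 s=0: MISS | VC [10]
  [3] addr=0xa5 blk=10 s=0: VC-HIT | VC [6]
  [4] addr=0x6f blk=6 s=0: VC-HIT | VC [10]
  [5] addr=0x62 blk=6 s=0: L1-HIT | VC [10]
  [6] addr=0xa0 blk=10 s=0: VC-HIT | VC [6]
  [7] addr=0x43 blk=4 s=0: MISS | VC [6, 10]
  [8] addr=0x65 blk=6 s=0: VC-HIT | VC [4, 10]
  [9] addr=0x6c blk=6 s=0: L1-HIT | VC [4, 10]
  [10] addr=0xa0 blk=10 s=0: VC-HIT | VC [4, 6]

MISSES = 3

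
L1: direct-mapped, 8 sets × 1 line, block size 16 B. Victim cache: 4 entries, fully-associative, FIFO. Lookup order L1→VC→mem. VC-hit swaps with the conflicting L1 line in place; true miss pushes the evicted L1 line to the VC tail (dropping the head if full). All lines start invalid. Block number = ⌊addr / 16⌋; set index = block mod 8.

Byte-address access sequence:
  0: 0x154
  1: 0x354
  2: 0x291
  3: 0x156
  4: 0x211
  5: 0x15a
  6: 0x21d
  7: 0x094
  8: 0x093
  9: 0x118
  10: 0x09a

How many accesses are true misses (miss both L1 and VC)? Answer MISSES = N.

0: 0x154 (blk 21, set 5) → MISS  vc=[]
1: 0x354 (blk 53, set 5) → MISS  vc=[21]
2: 0x291 (blk 41, set 1) → MISS  vc=[21]
3: 0x156 (blk 21, set 5) → VC-HIT  vc=[53]
4: 0x211 (blk 33, set 1) → MISS  vc=[53, 41]
5: 0x15a (blk 21, set 5) → L1-HIT  vc=[53, 41]
6: 0x21d (blk 33, set 1) → L1-HIT  vc=[53, 41]
7: 0x94 (blk 9, set 1) → MISS  vc=[53, 41, 33]
8: 0x93 (blk 9, set 1) → L1-HIT  vc=[53, 41, 33]
9: 0x118 (blk 17, set 1) → MISS  vc=[53, 41, 33, 9]
10: 0x9a (blk 9, set 1) → VC-HIT  vc=[53, 41, 33, 17]

MISSES = 6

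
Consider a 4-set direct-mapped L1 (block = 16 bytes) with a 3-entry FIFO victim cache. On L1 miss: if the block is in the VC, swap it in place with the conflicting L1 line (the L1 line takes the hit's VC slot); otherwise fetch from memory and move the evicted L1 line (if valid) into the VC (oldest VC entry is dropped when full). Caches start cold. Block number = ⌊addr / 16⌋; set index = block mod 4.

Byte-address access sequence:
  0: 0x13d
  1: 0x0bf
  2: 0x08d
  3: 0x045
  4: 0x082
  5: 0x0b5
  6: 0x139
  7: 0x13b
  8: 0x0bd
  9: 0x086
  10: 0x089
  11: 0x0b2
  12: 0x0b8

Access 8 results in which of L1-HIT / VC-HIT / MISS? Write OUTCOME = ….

OUTCOME = VC-HIT

  [0] addr=0x13d blk=19 s=3: MISS | VC []
  [1] addr=0xbf blk=11 s=3: MISS | VC [19]
  [2] addr=0x8d blk=8 s=0: MISS | VC [19]
  [3] addr=0x45 blk=4 s=0: MISS | VC [19, 8]
  [4] addr=0x82 blk=8 s=0: VC-HIT | VC [19, 4]
  [5] addr=0xb5 blk=11 s=3: L1-HIT | VC [19, 4]
  [6] addr=0x139 blk=19 s=3: VC-HIT | VC [11, 4]
  [7] addr=0x13b blk=19 s=3: L1-HIT | VC [11, 4]
  [8] addr=0xbd blk=11 s=3: VC-HIT | VC [19, 4]
  [9] addr=0x86 blk=8 s=0: L1-HIT | VC [19, 4]
  [10] addr=0x89 blk=8 s=0: L1-HIT | VC [19, 4]
  [11] addr=0xb2 blk=11 s=3: L1-HIT | VC [19, 4]
  [12] addr=0xb8 blk=11 s=3: L1-HIT | VC [19, 4]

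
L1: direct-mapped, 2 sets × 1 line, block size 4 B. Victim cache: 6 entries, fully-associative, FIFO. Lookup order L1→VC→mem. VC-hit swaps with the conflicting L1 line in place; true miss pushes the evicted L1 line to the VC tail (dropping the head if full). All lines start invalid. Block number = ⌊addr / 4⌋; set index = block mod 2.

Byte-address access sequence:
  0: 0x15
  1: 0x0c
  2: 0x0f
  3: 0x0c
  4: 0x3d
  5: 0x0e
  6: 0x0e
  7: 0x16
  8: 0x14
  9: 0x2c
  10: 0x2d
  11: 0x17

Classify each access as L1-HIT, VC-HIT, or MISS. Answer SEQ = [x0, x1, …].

#0 0x15→b5/s1 MISS; vc=[]
#1 0xc→b3/s1 MISS; vc=[5]
#2 0xf→b3/s1 L1-HIT; vc=[5]
#3 0xc→b3/s1 L1-HIT; vc=[5]
#4 0x3d→b15/s1 MISS; vc=[5,3]
#5 0xe→b3/s1 VC-HIT; vc=[5,15]
#6 0xe→b3/s1 L1-HIT; vc=[5,15]
#7 0x16→b5/s1 VC-HIT; vc=[3,15]
#8 0x14→b5/s1 L1-HIT; vc=[3,15]
#9 0x2c→b11/s1 MISS; vc=[3,15,5]
#10 0x2d→b11/s1 L1-HIT; vc=[3,15,5]
#11 0x17→b5/s1 VC-HIT; vc=[3,15,11]

SEQ = [MISS, MISS, L1-HIT, L1-HIT, MISS, VC-HIT, L1-HIT, VC-HIT, L1-HIT, MISS, L1-HIT, VC-HIT]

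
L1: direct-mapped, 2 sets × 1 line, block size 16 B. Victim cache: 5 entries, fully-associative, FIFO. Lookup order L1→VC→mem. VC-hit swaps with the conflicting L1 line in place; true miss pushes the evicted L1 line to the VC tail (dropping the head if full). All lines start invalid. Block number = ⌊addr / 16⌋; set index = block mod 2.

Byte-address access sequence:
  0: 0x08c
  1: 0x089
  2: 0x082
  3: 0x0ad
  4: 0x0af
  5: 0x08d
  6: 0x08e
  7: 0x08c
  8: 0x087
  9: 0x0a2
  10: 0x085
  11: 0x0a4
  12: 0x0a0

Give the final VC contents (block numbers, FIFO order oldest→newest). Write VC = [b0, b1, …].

VC = [8]

#0 0x8c→b8/s0 MISS; vc=[]
#1 0x89→b8/s0 L1-HIT; vc=[]
#2 0x82→b8/s0 L1-HIT; vc=[]
#3 0xad→b10/s0 MISS; vc=[8]
#4 0xaf→b10/s0 L1-HIT; vc=[8]
#5 0x8d→b8/s0 VC-HIT; vc=[10]
#6 0x8e→b8/s0 L1-HIT; vc=[10]
#7 0x8c→b8/s0 L1-HIT; vc=[10]
#8 0x87→b8/s0 L1-HIT; vc=[10]
#9 0xa2→b10/s0 VC-HIT; vc=[8]
#10 0x85→b8/s0 VC-HIT; vc=[10]
#11 0xa4→b10/s0 VC-HIT; vc=[8]
#12 0xa0→b10/s0 L1-HIT; vc=[8]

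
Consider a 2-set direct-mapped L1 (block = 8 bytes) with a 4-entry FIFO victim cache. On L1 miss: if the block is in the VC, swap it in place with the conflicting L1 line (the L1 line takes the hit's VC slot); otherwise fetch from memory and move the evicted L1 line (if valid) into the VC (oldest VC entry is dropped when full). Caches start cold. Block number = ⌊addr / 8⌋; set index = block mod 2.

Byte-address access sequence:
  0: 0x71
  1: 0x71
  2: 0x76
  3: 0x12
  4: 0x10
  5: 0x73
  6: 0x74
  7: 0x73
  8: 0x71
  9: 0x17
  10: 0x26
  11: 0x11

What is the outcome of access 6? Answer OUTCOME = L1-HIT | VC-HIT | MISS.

OUTCOME = L1-HIT

0: 0x71 (blk 14, set 0) → MISS  vc=[]
1: 0x71 (blk 14, set 0) → L1-HIT  vc=[]
2: 0x76 (blk 14, set 0) → L1-HIT  vc=[]
3: 0x12 (blk 2, set 0) → MISS  vc=[14]
4: 0x10 (blk 2, set 0) → L1-HIT  vc=[14]
5: 0x73 (blk 14, set 0) → VC-HIT  vc=[2]
6: 0x74 (blk 14, set 0) → L1-HIT  vc=[2]
7: 0x73 (blk 14, set 0) → L1-HIT  vc=[2]
8: 0x71 (blk 14, set 0) → L1-HIT  vc=[2]
9: 0x17 (blk 2, set 0) → VC-HIT  vc=[14]
10: 0x26 (blk 4, set 0) → MISS  vc=[14, 2]
11: 0x11 (blk 2, set 0) → VC-HIT  vc=[14, 4]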